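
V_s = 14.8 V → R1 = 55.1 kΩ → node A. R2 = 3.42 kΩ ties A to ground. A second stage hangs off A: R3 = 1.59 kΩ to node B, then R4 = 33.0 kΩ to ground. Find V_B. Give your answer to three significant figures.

V_B ≈ 0.755 V

Node A sees R2 in parallel with the series input of stage 2, R3 + R4 = 34.59 kΩ.
R2 ‖ (R3+R4) = 3.112 kΩ.
V_A = 14.8 × 3.112/(55.1 + 3.112) = 0.7913 V.
V_B = V_A × 0.9540 = 0.7549 V.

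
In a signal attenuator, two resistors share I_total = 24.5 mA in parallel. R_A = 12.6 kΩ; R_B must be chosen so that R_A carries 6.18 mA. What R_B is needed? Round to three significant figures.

The fraction through R_A equals R_B/(R_A+R_B).
With f = 0.2522, R_B = R_A · f/(1−f) = 12.6 × 0.3373 = 4.250 kΩ.

R_B ≈ 4.25 kΩ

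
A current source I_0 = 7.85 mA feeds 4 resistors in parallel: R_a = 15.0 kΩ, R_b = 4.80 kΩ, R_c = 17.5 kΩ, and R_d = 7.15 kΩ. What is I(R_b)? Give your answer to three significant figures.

Total conductance ΣG = 1/15.0 + 1/4.80 + 1/17.5 + 1/7.15 = 0.4720 (units of 1/kΩ).
R_b takes the fraction G_k/ΣG = 0.2083/0.4720 = 0.4414, so I = 7.85 × 0.4414 = 3.465 mA.

I ≈ 3.46 mA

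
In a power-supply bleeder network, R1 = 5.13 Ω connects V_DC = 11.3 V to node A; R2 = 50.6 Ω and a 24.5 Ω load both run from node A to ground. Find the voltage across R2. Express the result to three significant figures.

R2 ‖ R_L = (50.6 × 24.5)/(50.6 + 24.5) = 16.51 Ω.
Then V_out = V_DC · R2'/(R1 + R2') = 11.3 × 16.51/21.64 = 8.621 V.
(Unloaded it would be 10.3 V; the load pulls it down.)

V_out ≈ 8.62 V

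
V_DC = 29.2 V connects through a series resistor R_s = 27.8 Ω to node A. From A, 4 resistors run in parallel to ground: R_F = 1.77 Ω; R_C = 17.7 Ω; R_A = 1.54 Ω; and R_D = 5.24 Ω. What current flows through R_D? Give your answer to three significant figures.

I ≈ 0.134 A

Combine the parallel branches: R_p = (1/1.77 + 1/17.7 + 1/1.54 + 1/5.24)⁻¹ = 0.6842 Ω.
V_A = 29.2 × 0.6842/28.48 = 0.7013 V.
Branch current I = V_A/R_D = 0.7013/5.24 = 0.1338 A.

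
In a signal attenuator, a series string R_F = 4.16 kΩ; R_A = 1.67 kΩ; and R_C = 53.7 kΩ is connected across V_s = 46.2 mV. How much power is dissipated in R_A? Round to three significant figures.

The common current is I = 46.2/59.53 = 0.7761 µA.
V(R_A) = I·R = 1.296 mV; P = V·I = 1.296 × 0.7761 = 1.006 nW.

P ≈ 1.01 nW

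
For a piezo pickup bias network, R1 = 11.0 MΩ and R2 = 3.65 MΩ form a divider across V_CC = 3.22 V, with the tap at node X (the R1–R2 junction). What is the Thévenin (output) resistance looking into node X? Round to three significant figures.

R_th ≈ 2.74 MΩ

Zeroing V_CC shorts the top of R1 to ground, so R_th = R1 ‖ R2 = 2.741 MΩ.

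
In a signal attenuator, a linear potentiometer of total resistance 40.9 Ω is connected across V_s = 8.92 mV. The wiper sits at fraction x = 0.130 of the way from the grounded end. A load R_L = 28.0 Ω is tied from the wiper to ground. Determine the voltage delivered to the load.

V_out ≈ 0.995 mV

Split the track: R_lower = x·R_p = 5.317 Ω, R_upper = (1−x)·R_p = 35.58 Ω.
R_L loads the lower segment: effective lower R = 4.468 Ω.
Loaded-divider output: V_out = 8.92 × 0.1116 = 0.9952 mV.
(Unloaded: V_out = x·V_s = 1.16 mV.)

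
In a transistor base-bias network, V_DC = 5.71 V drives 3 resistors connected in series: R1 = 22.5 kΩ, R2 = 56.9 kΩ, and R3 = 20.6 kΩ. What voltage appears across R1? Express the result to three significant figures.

Series total: ΣR = 22.5 + 56.9 + 20.6 = 100.0 kΩ.
By the voltage-divider rule, V = 5.71 × 22.50/100.0 = 1.285 V.

V ≈ 1.28 V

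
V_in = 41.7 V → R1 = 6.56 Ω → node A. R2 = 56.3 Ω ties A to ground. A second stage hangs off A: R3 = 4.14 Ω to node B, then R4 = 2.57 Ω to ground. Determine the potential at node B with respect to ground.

V_B ≈ 7.63 V

Looking into the second stage from A: R3 + R4 = 6.710 Ω appears in parallel with R2.
R2 ‖ (R3+R4) = 5.995 Ω.
So V_A = 41.7 × 0.4775 = 19.91 V.
Then the unloaded second divider: V_B = V_A × R4/(R3+R4) = 19.91 × 0.3830 = 7.627 V.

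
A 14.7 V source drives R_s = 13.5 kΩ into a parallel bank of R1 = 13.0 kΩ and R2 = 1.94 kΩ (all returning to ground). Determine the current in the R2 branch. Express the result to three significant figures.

Equivalent of the parallel group: R_p = 1.688 kΩ.
Node voltage V_A = V_DC · R_p/(R_s + R_p) = 14.7 × 0.1111 = 1.634 V.
Branch current I = V_A/R2 = 1.634/1.94 = 0.8422 mA.
(Equivalently: I_total = 0.9679 mA, then current-divider fraction G_k/ΣG = 0.8701.)

I ≈ 0.842 mA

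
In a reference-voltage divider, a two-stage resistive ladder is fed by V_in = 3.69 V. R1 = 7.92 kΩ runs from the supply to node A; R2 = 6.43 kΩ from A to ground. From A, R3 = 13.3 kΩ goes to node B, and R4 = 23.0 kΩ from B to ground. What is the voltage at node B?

Node A sees R2 in parallel with the series input of stage 2, R3 + R4 = 36.30 kΩ.
R2 ‖ (R3+R4) = 5.462 kΩ.
V_A = 3.69 × 5.462/(7.92 + 5.462) = 1.506 V.
Stage 2 is unloaded, so V_B = V_A · R4/(R3+R4) = 1.506 × 23.0/36.30 = 0.9543 V.

V_B ≈ 0.954 V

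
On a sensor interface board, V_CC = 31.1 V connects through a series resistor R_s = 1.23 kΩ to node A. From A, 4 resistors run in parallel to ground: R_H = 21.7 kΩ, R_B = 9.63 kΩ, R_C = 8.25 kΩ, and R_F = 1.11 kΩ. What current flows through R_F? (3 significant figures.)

Equivalent of the parallel group: R_p = 0.8532 kΩ.
V_A = 31.1 × 0.8532/2.083 = 12.74 V.
I(R_F) = V_A / R_F = 12.74/1.11 = 11.48 mA.

I ≈ 11.5 mA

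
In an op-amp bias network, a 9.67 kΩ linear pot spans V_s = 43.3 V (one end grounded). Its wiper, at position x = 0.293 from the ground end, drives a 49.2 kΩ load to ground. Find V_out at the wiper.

V_out ≈ 12.2 V

Split the track: R_lower = x·R_p = 2.833 kΩ, R_upper = (1−x)·R_p = 6.837 kΩ.
(x·R_p) ‖ R_L = 2.679 kΩ.
Then V_out = V_s · 2.679/(6.837 + 2.679) = 12.19 V.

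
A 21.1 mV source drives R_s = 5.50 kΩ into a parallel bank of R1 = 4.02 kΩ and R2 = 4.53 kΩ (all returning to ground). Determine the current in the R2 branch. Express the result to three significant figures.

I ≈ 1.30 µA

Equivalent of the parallel group: R_p = 2.130 kΩ.
V_A = 21.1 × 2.130/7.630 = 5.890 mV.
I(R2) = V_A / R2 = 5.890/4.53 = 1.300 µA.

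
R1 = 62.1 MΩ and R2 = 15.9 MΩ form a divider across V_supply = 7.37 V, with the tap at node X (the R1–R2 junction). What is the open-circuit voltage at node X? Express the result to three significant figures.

With X open, the divider is unloaded: V_th = 7.37 × 15.9/78.00 = 1.502 V.

V_th ≈ 1.50 V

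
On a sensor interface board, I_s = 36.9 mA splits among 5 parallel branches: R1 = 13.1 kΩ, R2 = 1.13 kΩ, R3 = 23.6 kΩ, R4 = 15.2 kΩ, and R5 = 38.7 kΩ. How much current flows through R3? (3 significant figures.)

Conductances: ΣG = 1/13.1 + 1/1.13 + 1/23.6 + 1/15.2 + 1/38.7 = 1.095 (1/kΩ).
By the current-divider rule, I = I_s · G_k/ΣG = 36.9 × 0.03869 = 1.428 mA.

I ≈ 1.43 mA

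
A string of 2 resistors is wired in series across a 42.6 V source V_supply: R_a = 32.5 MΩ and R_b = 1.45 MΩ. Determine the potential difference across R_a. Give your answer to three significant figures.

V ≈ 40.8 V

Total series resistance ΣR = 32.5 + 1.45 = 33.95 MΩ.
Voltage divider: V = V_supply · (32.50 / 33.95) = 42.6 × 0.9573 = 40.78 V.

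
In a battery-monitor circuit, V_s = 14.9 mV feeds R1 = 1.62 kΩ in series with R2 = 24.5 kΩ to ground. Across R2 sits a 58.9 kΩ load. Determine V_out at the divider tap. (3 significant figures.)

V_out ≈ 13.6 mV

First combine the lower leg with the load: R2 ‖ R_L = 17.30 kΩ.
Then V_out = V_s · R2'/(R1 + R2') = 14.9 × 17.30/18.92 = 13.62 mV.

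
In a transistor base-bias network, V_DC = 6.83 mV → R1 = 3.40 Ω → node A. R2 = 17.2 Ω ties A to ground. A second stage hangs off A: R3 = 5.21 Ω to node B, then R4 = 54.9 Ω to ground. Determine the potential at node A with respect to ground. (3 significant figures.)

V_A ≈ 5.45 mV

Looking into the second stage from A: R3 + R4 = 60.11 Ω appears in parallel with R2.
R2 ‖ (R3+R4) = 13.37 Ω.
First divider: V_A = V_DC · 13.37/(3.40 + 13.37) = 5.446 mV.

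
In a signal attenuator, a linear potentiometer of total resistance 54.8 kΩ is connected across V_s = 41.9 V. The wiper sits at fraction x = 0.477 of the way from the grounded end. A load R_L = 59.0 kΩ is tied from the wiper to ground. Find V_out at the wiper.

Split the track: R_lower = x·R_p = 26.14 kΩ, R_upper = (1−x)·R_p = 28.66 kΩ.
Lower segment in parallel with the load: 26.14 ‖ 59.0 = 18.11 kΩ.
Loaded-divider output: V_out = 41.9 × 0.3873 = 16.23 V.

V_out ≈ 16.2 V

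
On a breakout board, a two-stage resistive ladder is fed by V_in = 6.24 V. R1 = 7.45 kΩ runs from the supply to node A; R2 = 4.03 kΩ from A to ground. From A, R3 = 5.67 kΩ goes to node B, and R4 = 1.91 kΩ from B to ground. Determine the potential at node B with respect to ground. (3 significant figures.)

V_B ≈ 0.410 V

The second stage (R3 + R4 = 7.580 kΩ) loads node A in parallel with R2.
R2 ‖ (R3+R4) = 2.631 kΩ.
So V_A = 6.24 × 0.2610 = 1.629 V.
Stage 2 is unloaded, so V_B = V_A · R4/(R3+R4) = 1.629 × 1.91/7.580 = 0.4104 V.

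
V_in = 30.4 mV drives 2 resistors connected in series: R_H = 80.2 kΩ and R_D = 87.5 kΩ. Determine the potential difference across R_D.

Series total: ΣR = 80.2 + 87.5 = 167.7 kΩ.
By the voltage-divider rule, V = 30.4 × 87.50/167.7 = 15.86 mV.

V ≈ 15.9 mV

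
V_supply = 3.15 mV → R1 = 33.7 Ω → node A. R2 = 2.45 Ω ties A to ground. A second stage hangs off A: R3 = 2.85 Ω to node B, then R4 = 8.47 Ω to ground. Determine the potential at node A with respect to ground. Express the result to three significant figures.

The second stage (R3 + R4 = 11.32 Ω) loads node A in parallel with R2.
R2 ‖ (R3+R4) = 2.014 Ω.
First divider: V_A = V_supply · 2.014/(33.7 + 2.014) = 0.1776 mV.

V_A ≈ 0.178 mV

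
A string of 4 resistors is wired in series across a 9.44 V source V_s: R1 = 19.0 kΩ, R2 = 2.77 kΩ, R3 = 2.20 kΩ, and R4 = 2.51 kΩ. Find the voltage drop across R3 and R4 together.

ΣR = 19.0 + 2.77 + 2.20 + 2.51 = 26.48 kΩ.
R_{R3..R4} = 2.20 + 2.51 = 4.710 kΩ.
V = V_s · R/ΣR = 9.44 × 0.1779 = 1.679 V.

V ≈ 1.68 V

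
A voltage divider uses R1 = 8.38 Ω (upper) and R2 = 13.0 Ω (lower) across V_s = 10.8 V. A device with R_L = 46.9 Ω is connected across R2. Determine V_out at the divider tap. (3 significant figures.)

V_out ≈ 5.92 V

R2 ‖ R_L = (13.0 × 46.9)/(13.0 + 46.9) = 10.18 Ω.
Then V_out = V_s · R2'/(R1 + R2') = 10.8 × 10.18/18.56 = 5.923 V.
(Unloaded it would be 6.57 V; the load pulls it down.)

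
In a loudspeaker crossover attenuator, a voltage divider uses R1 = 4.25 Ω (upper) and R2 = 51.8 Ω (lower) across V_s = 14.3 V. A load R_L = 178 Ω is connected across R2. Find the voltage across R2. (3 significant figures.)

R2 ‖ R_L = (51.8 × 178)/(51.8 + 178) = 40.12 Ω.
Then V_out = V_s · R2'/(R1 + R2') = 14.3 × 40.12/44.37 = 12.93 V.
(Unloaded it would be 13.2 V; the load pulls it down.)

V_out ≈ 12.9 V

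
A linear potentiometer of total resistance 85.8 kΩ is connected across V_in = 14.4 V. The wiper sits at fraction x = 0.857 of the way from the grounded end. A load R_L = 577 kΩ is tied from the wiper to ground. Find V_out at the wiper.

V_out ≈ 12.1 V

Lower segment x·R_p = 73.53 kΩ; upper segment (1−x)·R_p = 12.27 kΩ.
Lower segment in parallel with the load: 73.53 ‖ 577 = 65.22 kΩ.
V_out = 14.4 × 65.22/(12.27 + 65.22) = 12.12 V.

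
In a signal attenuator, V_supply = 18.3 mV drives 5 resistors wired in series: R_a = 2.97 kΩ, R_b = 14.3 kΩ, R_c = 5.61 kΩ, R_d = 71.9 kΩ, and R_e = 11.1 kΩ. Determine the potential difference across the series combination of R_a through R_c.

Series total: ΣR = 2.97 + 14.3 + 5.61 + 71.9 + 11.1 = 105.9 kΩ.
R_{R_a..R_c} = 2.97 + 14.3 + 5.61 = 22.88 kΩ.
V = V_supply · R/ΣR = 18.3 × 0.2161 = 3.955 mV.

V ≈ 3.95 mV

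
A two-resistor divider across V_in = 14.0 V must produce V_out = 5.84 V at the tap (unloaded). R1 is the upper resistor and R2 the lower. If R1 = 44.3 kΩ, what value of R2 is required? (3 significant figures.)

Required fraction k = V_out/V_in = 0.4171.
R2 = R1 · 0.4171/(1 − 0.4171) = 31.70 kΩ.

R2 ≈ 31.7 kΩ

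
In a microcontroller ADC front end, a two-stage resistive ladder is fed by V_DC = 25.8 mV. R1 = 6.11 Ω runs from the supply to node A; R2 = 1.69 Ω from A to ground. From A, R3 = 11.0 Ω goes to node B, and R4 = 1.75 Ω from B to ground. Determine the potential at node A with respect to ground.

The second stage (R3 + R4 = 12.75 Ω) loads node A in parallel with R2.
Effective lower resistance at A: R2 ‖ 12.75 = 1.492 Ω.
V_A = 25.8 × 1.492/(6.11 + 1.492) = 5.064 mV.

V_A ≈ 5.06 mV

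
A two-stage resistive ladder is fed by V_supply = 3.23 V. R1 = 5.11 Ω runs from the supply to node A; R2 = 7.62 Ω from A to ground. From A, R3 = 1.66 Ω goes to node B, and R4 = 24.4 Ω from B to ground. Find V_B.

Node A sees R2 in parallel with the series input of stage 2, R3 + R4 = 26.06 Ω.
Effective lower resistance at A: R2 ‖ 26.06 = 5.896 Ω.
First divider: V_A = V_supply · 5.896/(5.11 + 5.896) = 1.730 V.
Then the unloaded second divider: V_B = V_A × R4/(R3+R4) = 1.730 × 0.9363 = 1.620 V.

V_B ≈ 1.62 V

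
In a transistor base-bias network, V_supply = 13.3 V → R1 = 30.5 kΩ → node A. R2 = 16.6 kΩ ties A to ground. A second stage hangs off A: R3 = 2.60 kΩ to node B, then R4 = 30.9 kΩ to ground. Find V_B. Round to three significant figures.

Looking into the second stage from A: R3 + R4 = 33.50 kΩ appears in parallel with R2.
R2 ‖ (R3+R4) = 11.10 kΩ.
So V_A = 13.3 × 0.2668 = 3.549 V.
V_B = V_A × 0.9224 = 3.273 V.

V_B ≈ 3.27 V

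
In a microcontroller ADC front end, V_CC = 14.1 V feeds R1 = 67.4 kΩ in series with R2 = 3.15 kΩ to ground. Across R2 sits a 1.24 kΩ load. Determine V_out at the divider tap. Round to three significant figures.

First combine the lower leg with the load: R2 ‖ R_L = 0.8897 kΩ.
Then V_out = V_CC · R2'/(R1 + R2') = 14.1 × 0.8897/68.29 = 0.1837 V.
(Unloaded it would be 0.630 V; the load pulls it down.)

V_out ≈ 0.184 V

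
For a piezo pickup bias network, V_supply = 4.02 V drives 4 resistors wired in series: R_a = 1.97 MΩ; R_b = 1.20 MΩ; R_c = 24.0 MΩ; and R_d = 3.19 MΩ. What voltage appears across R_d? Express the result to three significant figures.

V ≈ 0.422 V

ΣR = 1.97 + 1.20 + 24.0 + 3.19 = 30.36 MΩ.
V = V_supply · R/ΣR = 4.02 × 0.1051 = 0.4224 V.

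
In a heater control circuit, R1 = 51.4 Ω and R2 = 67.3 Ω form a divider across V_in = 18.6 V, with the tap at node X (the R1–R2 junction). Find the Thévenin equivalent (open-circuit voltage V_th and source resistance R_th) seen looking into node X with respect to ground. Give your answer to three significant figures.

V_th ≈ 10.5 V, R_th ≈ 29.1 Ω

Open-circuit (no load on X): V_th = V_in · R2/(R1 + R2) = 18.6 × 67.3/(51.40 + 67.3) = 10.55 V.
Looking into X with the source shorted: R_th = R1·R2/(R1+R2) = 51.40 × 67.3/118.7 = 29.14 Ω.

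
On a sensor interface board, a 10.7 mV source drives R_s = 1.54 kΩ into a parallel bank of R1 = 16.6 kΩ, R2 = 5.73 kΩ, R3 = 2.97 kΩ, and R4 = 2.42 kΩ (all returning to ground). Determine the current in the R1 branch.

Equivalent of the parallel group: R_p = 1.016 kΩ.
V_A by voltage divider: V_A = 10.7 × 1.016/(1.54 + 1.016) = 4.252 mV.
Branch current I = V_A/R1 = 4.252/16.6 = 0.2561 µA.

I ≈ 0.256 µA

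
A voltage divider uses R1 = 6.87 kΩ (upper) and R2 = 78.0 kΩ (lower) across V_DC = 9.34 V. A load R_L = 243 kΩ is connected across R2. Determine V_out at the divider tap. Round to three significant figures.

First combine the lower leg with the load: R2 ‖ R_L = 59.05 kΩ.
Now apply the divider: V_out = 9.34 × 0.8958 = 8.367 V.
(Unloaded it would be 8.58 V; the load pulls it down.)

V_out ≈ 8.37 V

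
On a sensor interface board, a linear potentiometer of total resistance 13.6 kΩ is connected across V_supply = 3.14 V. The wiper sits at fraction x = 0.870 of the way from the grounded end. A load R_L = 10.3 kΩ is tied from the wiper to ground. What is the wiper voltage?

V_out ≈ 2.38 V

The pot divides into 1.768 kΩ above the wiper and 11.83 kΩ below.
(x·R_p) ‖ R_L = 5.506 kΩ.
Loaded-divider output: V_out = 3.14 × 0.7570 = 2.377 V.
(Unloaded: V_out = x·V_supply = 2.73 V.)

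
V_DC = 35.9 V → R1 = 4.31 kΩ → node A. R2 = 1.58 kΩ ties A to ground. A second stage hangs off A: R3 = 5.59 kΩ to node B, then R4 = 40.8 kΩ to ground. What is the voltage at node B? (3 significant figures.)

V_B ≈ 8.26 V

The second stage (R3 + R4 = 46.39 kΩ) loads node A in parallel with R2.
R2 ‖ (R3+R4) = 1.528 kΩ.
First divider: V_A = V_DC · 1.528/(4.31 + 1.528) = 9.396 V.
V_B = V_A × 0.8795 = 8.264 V.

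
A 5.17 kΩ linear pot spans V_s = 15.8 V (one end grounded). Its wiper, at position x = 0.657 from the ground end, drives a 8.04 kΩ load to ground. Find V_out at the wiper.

V_out ≈ 9.07 V

Split the track: R_lower = x·R_p = 3.397 kΩ, R_upper = (1−x)·R_p = 1.773 kΩ.
R_L loads the lower segment: effective lower R = 2.388 kΩ.
Then V_out = V_s · 2.388/(1.773 + 2.388) = 9.067 V.
(Unloaded: V_out = x·V_s = 10.4 V.)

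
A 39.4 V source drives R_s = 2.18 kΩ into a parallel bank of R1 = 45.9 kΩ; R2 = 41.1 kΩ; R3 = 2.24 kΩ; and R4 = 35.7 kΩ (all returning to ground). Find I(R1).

I ≈ 0.402 mA

Combine the parallel branches: R_p = (1/45.9 + 1/41.1 + 1/2.24 + 1/35.7)⁻¹ = 1.921 kΩ.
V_A = 39.4 × 1.921/4.101 = 18.46 V.
Branch current I = V_A/R1 = 18.46/45.9 = 0.4021 mA.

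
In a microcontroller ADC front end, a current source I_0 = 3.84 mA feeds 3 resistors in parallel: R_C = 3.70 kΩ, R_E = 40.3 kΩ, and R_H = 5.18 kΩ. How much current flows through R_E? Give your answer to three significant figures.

I ≈ 0.195 mA

Total conductance ΣG = 1/3.70 + 1/40.3 + 1/5.18 = 0.4881 (units of 1/kΩ).
R_E takes the fraction G_k/ΣG = 0.02481/0.4881 = 0.05083, so I = 3.84 × 0.05083 = 0.1952 mA.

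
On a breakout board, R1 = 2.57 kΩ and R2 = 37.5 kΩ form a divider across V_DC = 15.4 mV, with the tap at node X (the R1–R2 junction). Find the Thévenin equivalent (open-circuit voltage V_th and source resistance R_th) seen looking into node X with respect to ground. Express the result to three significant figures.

With X open, the divider is unloaded: V_th = 15.4 × 37.5/40.07 = 14.41 mV.
Zeroing V_DC shorts the top of R1 to ground, so R_th = R1 ‖ R2 = 2.405 kΩ.

V_th ≈ 14.4 mV, R_th ≈ 2.41 kΩ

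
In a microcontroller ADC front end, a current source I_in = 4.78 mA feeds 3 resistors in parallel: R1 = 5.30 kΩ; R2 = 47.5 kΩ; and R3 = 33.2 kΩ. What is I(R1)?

Conductances: ΣG = 1/5.30 + 1/47.5 + 1/33.2 = 0.2399 (1/kΩ).
Current divider: I(R1) = I_in · G_k/ΣG = 4.78 × (0.1887/0.2399) = 4.78 × 0.7866 = 3.760 mA.

I ≈ 3.76 mA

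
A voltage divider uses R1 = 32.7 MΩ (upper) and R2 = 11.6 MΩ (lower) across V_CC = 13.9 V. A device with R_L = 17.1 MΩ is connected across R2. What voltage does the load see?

R2 ‖ R_L = (11.6 × 17.1)/(11.6 + 17.1) = 6.911 MΩ.
Then V_out = V_CC · R2'/(R1 + R2') = 13.9 × 6.911/39.61 = 2.425 V.
(Unloaded it would be 3.64 V; the load pulls it down.)

V_out ≈ 2.43 V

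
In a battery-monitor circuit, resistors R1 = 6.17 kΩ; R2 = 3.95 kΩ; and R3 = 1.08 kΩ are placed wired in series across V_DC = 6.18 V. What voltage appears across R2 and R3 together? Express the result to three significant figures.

V ≈ 2.78 V

ΣR = 6.17 + 3.95 + 1.08 = 11.20 kΩ.
R_{R2..R3} = 3.95 + 1.08 = 5.030 kΩ.
Voltage divider: V = V_DC · (5.030 / 11.20) = 6.18 × 0.4491 = 2.775 V.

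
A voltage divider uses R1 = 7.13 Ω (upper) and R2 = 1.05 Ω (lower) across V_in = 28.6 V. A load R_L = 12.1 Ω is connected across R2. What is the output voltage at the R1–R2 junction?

First combine the lower leg with the load: R2 ‖ R_L = 0.9662 Ω.
Then V_out = V_in · R2'/(R1 + R2') = 28.6 × 0.9662/8.096 = 3.413 V.

V_out ≈ 3.41 V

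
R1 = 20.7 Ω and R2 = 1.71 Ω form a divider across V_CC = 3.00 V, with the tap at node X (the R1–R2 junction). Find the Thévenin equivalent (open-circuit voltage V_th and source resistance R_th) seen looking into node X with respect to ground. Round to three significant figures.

Open-circuit (no load on X): V_th = V_CC · R2/(R1 + R2) = 3.00 × 1.71/(20.70 + 1.71) = 0.2289 V.
With V_CC suppressed (replaced by a short), R_th = R1 ‖ R2 = (20.70 × 1.71)/(20.70 + 1.71) = 1.580 Ω.

V_th ≈ 0.229 V, R_th ≈ 1.58 Ω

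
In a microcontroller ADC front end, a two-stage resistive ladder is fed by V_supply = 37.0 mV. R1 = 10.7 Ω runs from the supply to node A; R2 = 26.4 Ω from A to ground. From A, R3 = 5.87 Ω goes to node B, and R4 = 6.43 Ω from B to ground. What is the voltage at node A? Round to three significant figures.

The second stage (R3 + R4 = 12.30 Ω) loads node A in parallel with R2.
R2 ‖ (R3+R4) = 8.391 Ω.
So V_A = 37.0 × 0.4395 = 16.26 mV.

V_A ≈ 16.3 mV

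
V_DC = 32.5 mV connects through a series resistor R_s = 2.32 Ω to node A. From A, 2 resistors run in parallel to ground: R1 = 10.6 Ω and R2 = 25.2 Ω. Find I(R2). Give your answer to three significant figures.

I ≈ 0.984 mA

Equivalent of the parallel group: R_p = 7.461 Ω.
Node voltage V_A = V_DC · R_p/(R_s + R_p) = 32.5 × 0.7628 = 24.79 mV.
Branch current I = V_A/R2 = 24.79/25.2 = 0.9838 mA.
(Equivalently: I_total = 3.323 mA, then current-divider fraction G_k/ΣG = 0.2961.)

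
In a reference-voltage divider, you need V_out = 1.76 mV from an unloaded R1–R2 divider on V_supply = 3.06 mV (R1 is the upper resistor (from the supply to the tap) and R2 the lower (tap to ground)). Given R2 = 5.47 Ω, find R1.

R1 ≈ 4.04 Ω

V_out/V_supply = R2/(R1+R2) = 0.5752.
So R1 = R2 · (V_supply/V_out − 1) = 5.47 × (3.06/1.76 − 1) = 5.47 × 0.7386 = 4.040 Ω.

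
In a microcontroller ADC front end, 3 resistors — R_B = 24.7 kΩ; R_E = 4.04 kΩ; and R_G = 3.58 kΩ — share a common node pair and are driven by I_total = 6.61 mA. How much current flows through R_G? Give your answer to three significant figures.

Conductances: ΣG = 1/24.7 + 1/4.04 + 1/3.58 = 0.5673 (1/kΩ).
By the current-divider rule, I = I_total · G_k/ΣG = 6.61 × 0.4923 = 3.254 mA.

I ≈ 3.25 mA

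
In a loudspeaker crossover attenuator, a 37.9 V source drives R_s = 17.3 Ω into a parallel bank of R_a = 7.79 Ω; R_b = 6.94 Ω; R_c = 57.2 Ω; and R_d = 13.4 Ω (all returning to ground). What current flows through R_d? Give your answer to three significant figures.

I ≈ 0.387 A

Equivalent of the parallel group: R_p = 2.743 Ω.
V_A = 37.9 × 2.743/20.04 = 5.187 V.
Branch current I = V_A/R_d = 5.187/13.4 = 0.3871 A.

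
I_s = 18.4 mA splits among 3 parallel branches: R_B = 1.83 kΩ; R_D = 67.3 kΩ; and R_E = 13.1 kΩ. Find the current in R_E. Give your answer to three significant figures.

Conductances: ΣG = 1/1.83 + 1/67.3 + 1/13.1 = 0.6376 (1/kΩ).
R_E takes the fraction G_k/ΣG = 0.07634/0.6376 = 0.1197, so I = 18.4 × 0.1197 = 2.203 mA.

I ≈ 2.20 mA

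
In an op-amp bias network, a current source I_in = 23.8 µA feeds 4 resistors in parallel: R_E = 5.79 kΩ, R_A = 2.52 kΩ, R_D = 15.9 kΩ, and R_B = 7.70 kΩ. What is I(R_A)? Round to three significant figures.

I ≈ 12.4 µA

Total conductance ΣG = 1/5.79 + 1/2.52 + 1/15.9 + 1/7.70 = 0.7623 (units of 1/kΩ).
R_A takes the fraction G_k/ΣG = 0.3968/0.7623 = 0.5206, so I = 23.8 × 0.5206 = 12.39 µA.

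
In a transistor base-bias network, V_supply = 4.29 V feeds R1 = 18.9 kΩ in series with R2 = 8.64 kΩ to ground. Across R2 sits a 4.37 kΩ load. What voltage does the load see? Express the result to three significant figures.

V_out ≈ 0.571 V

First combine the lower leg with the load: R2 ‖ R_L = 2.902 kΩ.
Then V_out = V_supply · R2'/(R1 + R2') = 4.29 × 2.902/21.80 = 0.5711 V.
(Unloaded it would be 1.35 V; the load pulls it down.)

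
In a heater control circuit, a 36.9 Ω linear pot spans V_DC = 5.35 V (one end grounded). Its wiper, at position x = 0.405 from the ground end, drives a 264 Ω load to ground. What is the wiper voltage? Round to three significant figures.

V_out ≈ 2.10 V

Split the track: R_lower = x·R_p = 14.94 Ω, R_upper = (1−x)·R_p = 21.96 Ω.
R_L loads the lower segment: effective lower R = 14.14 Ω.
Then V_out = V_DC · 14.14/(21.96 + 14.14) = 2.096 V.
(Unloaded: V_out = x·V_DC = 2.17 V.)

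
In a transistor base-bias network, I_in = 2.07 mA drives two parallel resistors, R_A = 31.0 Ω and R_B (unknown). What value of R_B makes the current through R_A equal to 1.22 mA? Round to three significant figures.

R_B ≈ 44.5 Ω

In a two-way split, I_A/I_in = R_B/(R_A + R_B).
With f = 0.5894, R_B = R_A · f/(1−f) = 31.0 × 1.435 = 44.49 Ω.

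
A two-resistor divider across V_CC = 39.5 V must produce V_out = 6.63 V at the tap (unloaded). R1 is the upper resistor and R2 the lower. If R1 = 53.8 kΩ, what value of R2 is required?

R2 ≈ 10.9 kΩ

Required fraction k = V_out/V_CC = 0.1678.
Rearranging, R2 = R1·k/(1−k) = 53.8 × 0.2017 = 10.85 kΩ.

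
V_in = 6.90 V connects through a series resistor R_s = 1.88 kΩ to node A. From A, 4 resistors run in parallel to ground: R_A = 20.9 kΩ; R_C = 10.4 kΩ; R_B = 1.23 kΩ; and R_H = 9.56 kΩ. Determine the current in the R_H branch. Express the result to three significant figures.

Equivalent of the parallel group: R_p = 0.9420 kΩ.
V_A by voltage divider: V_A = 6.90 × 0.9420/(1.88 + 0.9420) = 2.303 V.
I(R_H) = V_A / R_H = 2.303/9.56 = 0.2409 mA.

I ≈ 0.241 mA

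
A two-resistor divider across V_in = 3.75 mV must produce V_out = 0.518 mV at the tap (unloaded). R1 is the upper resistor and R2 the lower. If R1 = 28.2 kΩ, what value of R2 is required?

R2 ≈ 4.52 kΩ

Required fraction k = V_out/V_in = 0.1381.
Rearranging, R2 = R1·k/(1−k) = 28.2 × 0.1603 = 4.520 kΩ.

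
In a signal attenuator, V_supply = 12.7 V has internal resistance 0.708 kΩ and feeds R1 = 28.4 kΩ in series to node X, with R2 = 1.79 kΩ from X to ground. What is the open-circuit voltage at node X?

V_th ≈ 0.736 V

R1' = 0.708 + 28.4 = 29.11 kΩ (source resistance + R1).
With X open, the divider is unloaded: V_th = 12.7 × 1.79/30.90 = 0.7357 V.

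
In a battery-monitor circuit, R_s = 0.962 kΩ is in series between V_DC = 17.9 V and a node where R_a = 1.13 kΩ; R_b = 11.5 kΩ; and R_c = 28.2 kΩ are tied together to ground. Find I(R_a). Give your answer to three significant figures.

I ≈ 8.04 mA

Parallel bank: R_p = 1/(1/1.13 + 1/11.5 + 1/28.2) = 0.9927 kΩ.
Node voltage V_A = V_DC · R_p/(R_s + R_p) = 17.9 × 0.5078 = 9.090 V.
I(R_a) = V_A / R_a = 9.090/1.13 = 8.045 mA.
(Equivalently: I_total = 9.158 mA, then current-divider fraction G_k/ΣG = 0.8785.)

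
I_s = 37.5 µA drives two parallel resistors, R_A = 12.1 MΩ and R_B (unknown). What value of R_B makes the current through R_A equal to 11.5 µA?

R_B ≈ 5.35 MΩ

Two-branch current divider: I_A = I_s · R_B/(R_A + R_B).
With f = 0.3067, R_B = R_A · f/(1−f) = 12.1 × 0.4423 = 5.352 MΩ.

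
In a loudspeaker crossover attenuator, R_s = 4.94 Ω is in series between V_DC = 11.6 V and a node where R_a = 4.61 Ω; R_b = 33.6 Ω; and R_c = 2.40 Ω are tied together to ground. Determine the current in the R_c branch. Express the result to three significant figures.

I ≈ 1.13 A

Combine the parallel branches: R_p = (1/4.61 + 1/33.6 + 1/2.40)⁻¹ = 1.508 Ω.
V_A = 11.6 × 1.508/6.448 = 2.712 V.
I(R_c) = V_A / R_c = 2.712/2.40 = 1.130 A.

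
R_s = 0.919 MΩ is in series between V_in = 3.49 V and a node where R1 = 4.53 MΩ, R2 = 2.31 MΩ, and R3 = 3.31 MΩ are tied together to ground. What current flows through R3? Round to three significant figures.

Combine the parallel branches: R_p = (1/4.53 + 1/2.31 + 1/3.31)⁻¹ = 1.046 MΩ.
V_A by voltage divider: V_A = 3.49 × 1.046/(0.919 + 1.046) = 1.858 V.
I(R3) = V_A / R3 = 1.858/3.31 = 0.5613 µA.

I ≈ 0.561 µA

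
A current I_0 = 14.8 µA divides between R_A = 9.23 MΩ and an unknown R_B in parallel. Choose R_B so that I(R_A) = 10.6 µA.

Two-branch current divider: I_A = I_0 · R_B/(R_A + R_B).
10.6/14.8 = R_B/(R_A + R_B) → R_B = R_A · (0.7162)/(1 − 0.7162) = 9.23 × 2.524 = 23.29 MΩ.

R_B ≈ 23.3 MΩ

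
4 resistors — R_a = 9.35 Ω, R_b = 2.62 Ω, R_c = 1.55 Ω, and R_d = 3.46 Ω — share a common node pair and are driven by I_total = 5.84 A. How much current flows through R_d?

I ≈ 1.19 A

Conductances: ΣG = 1/9.35 + 1/2.62 + 1/1.55 + 1/3.46 = 1.423 (1/Ω).
By the current-divider rule, I = I_total · G_k/ΣG = 5.84 × 0.2031 = 1.186 A.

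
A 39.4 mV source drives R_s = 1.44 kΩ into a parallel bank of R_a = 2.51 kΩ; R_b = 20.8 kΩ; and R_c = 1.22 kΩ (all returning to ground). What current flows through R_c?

I ≈ 11.4 µA

Parallel bank: R_p = 1/(1/2.51 + 1/20.8 + 1/1.22) = 0.7898 kΩ.
Node voltage V_A = V_s · R_p/(R_s + R_p) = 39.4 × 0.3542 = 13.96 mV.
I(R_c) = V_A / R_c = 13.96/1.22 = 11.44 µA.
(Equivalently: I_total = 17.67 µA, then current-divider fraction G_k/ΣG = 0.6474.)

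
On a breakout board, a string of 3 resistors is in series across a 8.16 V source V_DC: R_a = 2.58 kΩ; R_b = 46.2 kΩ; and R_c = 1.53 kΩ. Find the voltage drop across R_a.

Series total: ΣR = 2.58 + 46.2 + 1.53 = 50.31 kΩ.
By the voltage-divider rule, V = 8.16 × 2.580/50.31 = 0.4185 V.

V ≈ 0.418 V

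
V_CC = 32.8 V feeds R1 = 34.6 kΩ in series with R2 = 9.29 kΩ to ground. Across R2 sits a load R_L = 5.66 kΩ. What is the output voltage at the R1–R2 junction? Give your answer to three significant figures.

V_out ≈ 3.03 V

R2 ‖ R_L = (9.29 × 5.66)/(9.29 + 5.66) = 3.517 kΩ.
Then V_out = V_CC · R2'/(R1 + R2') = 32.8 × 3.517/38.12 = 3.027 V.
(Unloaded it would be 6.94 V; the load pulls it down.)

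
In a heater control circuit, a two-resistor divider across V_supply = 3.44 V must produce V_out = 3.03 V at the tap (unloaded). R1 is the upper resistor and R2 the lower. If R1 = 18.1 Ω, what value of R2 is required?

R2 ≈ 134 Ω

V_out/V_supply = R2/(R1+R2) = 0.8808.
Rearranging, R2 = R1·k/(1−k) = 18.1 × 7.390 = 133.8 Ω.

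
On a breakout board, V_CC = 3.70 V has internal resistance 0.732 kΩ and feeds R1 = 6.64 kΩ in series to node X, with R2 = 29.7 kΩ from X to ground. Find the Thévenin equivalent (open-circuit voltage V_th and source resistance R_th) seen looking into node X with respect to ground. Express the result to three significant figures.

V_th ≈ 2.96 V, R_th ≈ 5.91 kΩ

R1' = 0.732 + 6.64 = 7.372 kΩ (source resistance + R1).
Open-circuit (no load on X): V_th = V_CC · R2/(R1' + R2) = 3.70 × 29.7/(7.372 + 29.7) = 2.964 V.
Zeroing V_CC shorts the top of R1' to ground, so R_th = R1' ‖ R2 = 5.906 kΩ.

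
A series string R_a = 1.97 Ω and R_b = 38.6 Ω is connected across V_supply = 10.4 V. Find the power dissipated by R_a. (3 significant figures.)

The common current is I = 10.4/40.57 = 0.2563 A.
P = I²R = 0.06571 × 1.97 = 0.1295 W.

P ≈ 0.129 W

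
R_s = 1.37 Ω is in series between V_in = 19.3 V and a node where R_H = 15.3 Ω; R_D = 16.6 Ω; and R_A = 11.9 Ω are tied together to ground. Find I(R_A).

Combine the parallel branches: R_p = (1/15.3 + 1/16.6 + 1/11.9)⁻¹ = 4.770 Ω.
V_A = 19.3 × 4.770/6.140 = 14.99 V.
Branch current I = V_A/R_A = 14.99/11.9 = 1.260 A.
(Check via current divider: I_total = 3.143 A; share G_k/ΣG = 0.4009 → same result.)

I ≈ 1.26 A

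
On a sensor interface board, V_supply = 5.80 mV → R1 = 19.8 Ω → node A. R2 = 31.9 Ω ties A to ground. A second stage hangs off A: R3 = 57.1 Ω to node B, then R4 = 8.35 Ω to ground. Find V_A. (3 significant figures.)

The second stage (R3 + R4 = 65.45 Ω) loads node A in parallel with R2.
Effective lower resistance at A: R2 ‖ 65.45 = 21.45 Ω.
First divider: V_A = V_supply · 21.45/(19.8 + 21.45) = 3.016 mV.

V_A ≈ 3.02 mV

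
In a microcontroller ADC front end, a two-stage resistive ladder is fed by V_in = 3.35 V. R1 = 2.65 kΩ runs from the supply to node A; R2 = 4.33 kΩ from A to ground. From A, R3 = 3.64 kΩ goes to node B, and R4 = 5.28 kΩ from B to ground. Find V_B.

V_B ≈ 1.04 V

Looking into the second stage from A: R3 + R4 = 8.920 kΩ appears in parallel with R2.
Effective lower resistance at A: R2 ‖ 8.920 = 2.915 kΩ.
So V_A = 3.35 × 0.5238 = 1.755 V.
Then the unloaded second divider: V_B = V_A × R4/(R3+R4) = 1.755 × 0.5919 = 1.039 V.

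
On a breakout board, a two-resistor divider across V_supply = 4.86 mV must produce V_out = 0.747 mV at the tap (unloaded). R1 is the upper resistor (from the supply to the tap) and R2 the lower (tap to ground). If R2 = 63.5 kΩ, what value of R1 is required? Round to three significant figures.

Required fraction k = V_out/V_supply = 0.1537.
So R1 = R2 · (V_supply/V_out − 1) = 63.5 × (4.86/0.747 − 1) = 63.5 × 5.506 = 349.6 kΩ.

R1 ≈ 350 kΩ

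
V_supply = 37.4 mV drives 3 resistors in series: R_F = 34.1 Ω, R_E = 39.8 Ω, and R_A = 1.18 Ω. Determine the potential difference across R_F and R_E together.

Total series resistance ΣR = 34.1 + 39.8 + 1.18 = 75.08 Ω.
R_{R_F..R_E} = 34.1 + 39.8 = 73.90 Ω.
V = V_supply · R/ΣR = 37.4 × 0.9843 = 36.81 mV.

V ≈ 36.8 mV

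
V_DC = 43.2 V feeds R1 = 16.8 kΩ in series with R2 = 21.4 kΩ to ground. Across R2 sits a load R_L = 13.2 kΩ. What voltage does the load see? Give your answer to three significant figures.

The load sits in parallel with R2, giving an effective lower resistance R2' = R2·R_L/(R2+R_L) = 8.164 kΩ.
Then V_out = V_DC · R2'/(R1 + R2') = 43.2 × 8.164/24.96 = 14.13 V.

V_out ≈ 14.1 V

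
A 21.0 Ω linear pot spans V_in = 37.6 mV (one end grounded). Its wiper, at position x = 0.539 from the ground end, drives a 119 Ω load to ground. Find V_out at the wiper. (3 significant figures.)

V_out ≈ 19.4 mV

Split the track: R_lower = x·R_p = 11.32 Ω, R_upper = (1−x)·R_p = 9.681 Ω.
Lower segment in parallel with the load: 11.32 ‖ 119 = 10.34 Ω.
Then V_out = V_in · 10.34/(9.681 + 10.34) = 19.42 mV.
(Unloaded: V_out = x·V_in = 20.3 mV.)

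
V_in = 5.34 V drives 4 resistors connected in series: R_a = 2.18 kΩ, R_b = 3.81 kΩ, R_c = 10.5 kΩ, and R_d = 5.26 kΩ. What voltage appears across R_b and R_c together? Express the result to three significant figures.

Series total: ΣR = 2.18 + 3.81 + 10.5 + 5.26 = 21.75 kΩ.
R_{R_b..R_c} = 3.81 + 10.5 = 14.31 kΩ.
By the voltage-divider rule, V = 5.34 × 14.31/21.75 = 3.513 V.

V ≈ 3.51 V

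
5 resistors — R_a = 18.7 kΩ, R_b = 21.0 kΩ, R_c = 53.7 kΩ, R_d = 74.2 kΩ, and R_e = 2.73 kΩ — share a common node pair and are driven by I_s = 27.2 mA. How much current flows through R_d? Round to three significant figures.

I ≈ 0.734 mA

ΣG = 1/18.7 + 1/21.0 + 1/53.7 + 1/74.2 + 1/2.73 = 0.4995.
R_d takes the fraction G_k/ΣG = 0.01348/0.4995 = 0.02698, so I = 27.2 × 0.02698 = 0.7339 mA.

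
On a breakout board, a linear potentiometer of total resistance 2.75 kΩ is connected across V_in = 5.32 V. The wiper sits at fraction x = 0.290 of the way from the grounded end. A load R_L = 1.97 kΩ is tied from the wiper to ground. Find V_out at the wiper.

V_out ≈ 1.20 V

Split the track: R_lower = x·R_p = 0.7975 kΩ, R_upper = (1−x)·R_p = 1.952 kΩ.
R_L loads the lower segment: effective lower R = 0.5677 kΩ.
Then V_out = V_in · 0.5677/(1.952 + 0.5677) = 1.198 V.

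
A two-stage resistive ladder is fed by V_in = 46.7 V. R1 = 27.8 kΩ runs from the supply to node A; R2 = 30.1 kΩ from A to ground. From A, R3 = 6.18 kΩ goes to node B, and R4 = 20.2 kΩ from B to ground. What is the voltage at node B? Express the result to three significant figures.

V_B ≈ 12.0 V

Node A sees R2 in parallel with the series input of stage 2, R3 + R4 = 26.38 kΩ.
R2 ‖ (R3+R4) = 14.06 kΩ.
V_A = 46.7 × 14.06/(27.8 + 14.06) = 15.68 V.
Stage 2 is unloaded, so V_B = V_A · R4/(R3+R4) = 15.68 × 20.2/26.38 = 12.01 V.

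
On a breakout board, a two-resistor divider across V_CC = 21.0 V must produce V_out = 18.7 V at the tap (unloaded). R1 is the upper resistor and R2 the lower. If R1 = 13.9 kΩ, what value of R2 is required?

The divider ratio is R2/(R1+R2) = 18.7/21.0 = 0.8905.
So R2 = R1 · V_out/(V_CC − V_out) = 13.9 × 18.7/(21.0 − 18.7) = 13.9 × 8.130 = 113.0 kΩ.

R2 ≈ 113 kΩ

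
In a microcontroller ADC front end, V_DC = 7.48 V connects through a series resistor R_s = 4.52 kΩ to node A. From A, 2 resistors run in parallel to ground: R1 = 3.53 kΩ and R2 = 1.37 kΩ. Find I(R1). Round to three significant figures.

Parallel bank: R_p = 1/(1/3.53 + 1/1.37) = 0.9870 kΩ.
V_A = 7.48 × 0.9870/5.507 = 1.341 V.
Branch current I = V_A/R1 = 1.341/3.53 = 0.3798 mA.
(Check via current divider: I_total = 1.358 mA; share G_k/ΣG = 0.2796 → same result.)

I ≈ 0.380 mA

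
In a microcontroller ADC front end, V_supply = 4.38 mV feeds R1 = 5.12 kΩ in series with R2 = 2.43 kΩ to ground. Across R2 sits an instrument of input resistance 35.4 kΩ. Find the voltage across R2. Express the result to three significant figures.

First combine the lower leg with the load: R2 ‖ R_L = 2.274 kΩ.
Then V_out = V_supply · R2'/(R1 + R2') = 4.38 × 2.274/7.394 = 1.347 mV.
(Unloaded it would be 1.41 mV; the load pulls it down.)

V_out ≈ 1.35 mV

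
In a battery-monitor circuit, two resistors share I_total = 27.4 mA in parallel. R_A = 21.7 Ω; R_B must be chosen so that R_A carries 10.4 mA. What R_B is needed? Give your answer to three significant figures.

R_B ≈ 13.3 Ω

In a two-way split, I_A/I_total = R_B/(R_A + R_B).
With f = 0.3796, R_B = R_A · f/(1−f) = 21.7 × 0.6118 = 13.28 Ω.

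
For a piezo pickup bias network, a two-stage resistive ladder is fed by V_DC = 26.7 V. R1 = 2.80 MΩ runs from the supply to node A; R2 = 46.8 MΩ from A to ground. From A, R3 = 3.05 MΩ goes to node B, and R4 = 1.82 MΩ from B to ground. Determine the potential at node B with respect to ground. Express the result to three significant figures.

V_B ≈ 6.10 V

Looking into the second stage from A: R3 + R4 = 4.870 MΩ appears in parallel with R2.
R2 ‖ (R3+R4) = 4.411 MΩ.
V_A = 26.7 × 4.411/(2.80 + 4.411) = 16.33 V.
Stage 2 is unloaded, so V_B = V_A · R4/(R3+R4) = 16.33 × 1.82/4.870 = 6.104 V.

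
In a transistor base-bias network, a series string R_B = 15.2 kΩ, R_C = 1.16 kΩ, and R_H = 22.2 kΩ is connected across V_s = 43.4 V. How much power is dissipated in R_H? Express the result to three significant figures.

ΣR = 38.56 kΩ → I = 43.4/38.56 = 1.126 mA.
P(R_H) = I²·R_H = (1.126)² × 22.2 = 28.12 mW.

P ≈ 28.1 mW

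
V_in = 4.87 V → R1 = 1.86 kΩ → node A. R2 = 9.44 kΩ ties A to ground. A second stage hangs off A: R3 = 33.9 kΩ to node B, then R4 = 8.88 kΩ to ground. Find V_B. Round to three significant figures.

Node A sees R2 in parallel with the series input of stage 2, R3 + R4 = 42.78 kΩ.
Effective lower resistance at A: R2 ‖ 42.78 = 7.733 kΩ.
So V_A = 4.87 × 0.8061 = 3.926 V.
Then the unloaded second divider: V_B = V_A × R4/(R3+R4) = 3.926 × 0.2076 = 0.8149 V.

V_B ≈ 0.815 V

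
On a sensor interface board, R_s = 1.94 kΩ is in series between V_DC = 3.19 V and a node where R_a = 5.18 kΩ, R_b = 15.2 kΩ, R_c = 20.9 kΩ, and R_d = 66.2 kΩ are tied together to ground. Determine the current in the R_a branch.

I ≈ 0.379 mA

Combine the parallel branches: R_p = (1/5.18 + 1/15.2 + 1/20.9 + 1/66.2)⁻¹ = 3.108 kΩ.
Node voltage V_A = V_DC · R_p/(R_s + R_p) = 3.19 × 0.6157 = 1.964 V.
I(R_a) = V_A / R_a = 1.964/5.18 = 0.3791 mA.
(Equivalently: I_total = 0.6320 mA, then current-divider fraction G_k/ΣG = 0.5999.)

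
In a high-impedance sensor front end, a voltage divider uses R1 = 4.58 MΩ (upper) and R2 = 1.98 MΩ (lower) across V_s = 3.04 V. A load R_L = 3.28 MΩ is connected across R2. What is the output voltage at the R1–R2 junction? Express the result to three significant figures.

The load sits in parallel with R2, giving an effective lower resistance R2' = R2·R_L/(R2+R_L) = 1.235 MΩ.
Voltage divider with the loaded lower leg: V_out = 3.04 × 1.235/(4.58 + 1.235) = 3.04 × 0.2123 = 0.6455 V.

V_out ≈ 0.646 V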